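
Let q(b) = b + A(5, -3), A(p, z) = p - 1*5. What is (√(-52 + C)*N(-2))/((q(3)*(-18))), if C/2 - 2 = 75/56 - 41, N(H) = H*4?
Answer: 2*I*√24955/189 ≈ 1.6717*I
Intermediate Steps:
N(H) = 4*H
C = -2109/28 (C = 4 + 2*(75/56 - 41) = 4 + 2*(-2221/56) = 4 - 2221/28 = -2109/28 ≈ -75.321)
A(p, z) = -5 + p (A(p, z) = p - 5 = -5 + p)
q(b) = b (q(b) = b + (-5 + 5) = b + 0 = b)
(√(-52 + C)*N(-2))/((q(3)*(-18))) = (√(-52 - 2109/28)*(4*(-2)))/((3*(-18))) = (√(-3565/28)*(-8))/(-54) = ((I*√24955/14)*(-8))*(-1/54) = -4*I*√24955/7*(-1/54) = 2*I*√24955/189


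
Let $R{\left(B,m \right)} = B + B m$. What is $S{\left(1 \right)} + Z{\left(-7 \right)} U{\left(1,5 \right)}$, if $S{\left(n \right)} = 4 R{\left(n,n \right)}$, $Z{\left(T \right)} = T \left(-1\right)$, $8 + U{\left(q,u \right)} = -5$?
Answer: $-83$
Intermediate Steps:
$U{\left(q,u \right)} = -13$ ($U{\left(q,u \right)} = -8 - 5 = -13$)
$Z{\left(T \right)} = - T$
$S{\left(n \right)} = 4 n \left(1 + n\right)$
$S{\left(1 \right)} + Z{\left(-7 \right)} U{\left(1,5 \right)} = 4 \cdot 1 \left(1 + 1\right) + \left(-1\right) \left(-7\right) \left(-13\right) = 4 \cdot 1 \cdot 2 + 7 \left(-13\right) = 8 - 91 = -83$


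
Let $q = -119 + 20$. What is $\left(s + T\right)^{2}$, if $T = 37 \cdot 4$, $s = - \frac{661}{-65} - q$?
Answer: $\frac{279424656}{4225} \approx 66136.0$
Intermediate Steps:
$q = -99$
$s = \frac{7096}{65}$ ($s = - \frac{661}{-65} - -99 = \left(-661\right) \left(- \frac{1}{65}\right) + 99 = \frac{661}{65} + 99 = \frac{7096}{65} \approx 109.17$)
$T = 148$
$\left(s + T\right)^{2} = \left(\frac{7096}{65} + 148\right)^{2} = \left(\frac{16716}{65}\right)^{2} = \frac{279424656}{4225}$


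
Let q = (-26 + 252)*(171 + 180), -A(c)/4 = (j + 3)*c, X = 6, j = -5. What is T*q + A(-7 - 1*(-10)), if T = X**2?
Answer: 2855760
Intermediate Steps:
A(c) = 8*c (A(c) = -4*(-5 + 3)*c = -(-8)*c = 8*c)
q = 79326 (q = 226*351 = 79326)
T = 36 (T = 6**2 = 36)
T*q + A(-7 - 1*(-10)) = 36*79326 + 8*(-7 - 1*(-10)) = 2855736 + 8*(-7 + 10) = 2855736 + 8*3 = 2855736 + 24 = 2855760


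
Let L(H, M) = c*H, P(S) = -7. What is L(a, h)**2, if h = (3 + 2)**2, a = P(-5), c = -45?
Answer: 99225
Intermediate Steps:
a = -7
h = 25 (h = 5**2 = 25)
L(H, M) = -45*H
L(a, h)**2 = (-45*(-7))**2 = 315**2 = 99225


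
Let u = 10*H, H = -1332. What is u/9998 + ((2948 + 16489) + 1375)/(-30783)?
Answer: -309053968/153884217 ≈ -2.0084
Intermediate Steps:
u = -13320 (u = 10*(-1332) = -13320)
u/9998 + ((2948 + 16489) + 1375)/(-30783) = -13320/9998 + ((2948 + 16489) + 1375)/(-30783) = -13320*1/9998 + (19437 + 1375)*(-1/30783) = -6660/4999 + 20812*(-1/30783) = -6660/4999 - 20812/30783 = -309053968/153884217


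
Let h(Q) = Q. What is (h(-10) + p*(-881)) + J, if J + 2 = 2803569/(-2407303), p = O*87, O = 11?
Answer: -2029669774656/2407303 ≈ -8.4313e+5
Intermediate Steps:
p = 957 (p = 11*87 = 957)
J = -7618175/2407303 (J = -2 + 2803569/(-2407303) = -2 + 2803569*(-1/2407303) = -2 - 2803569/2407303 = -7618175/2407303 ≈ -3.1646)
(h(-10) + p*(-881)) + J = (-10 + 957*(-881)) - 7618175/2407303 = (-10 - 843117) - 7618175/2407303 = -843127 - 7618175/2407303 = -2029669774656/2407303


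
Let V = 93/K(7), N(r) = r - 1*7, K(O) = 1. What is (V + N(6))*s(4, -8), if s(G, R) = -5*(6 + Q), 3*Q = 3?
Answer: -3220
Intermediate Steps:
Q = 1 (Q = (⅓)*3 = 1)
s(G, R) = -35 (s(G, R) = -5*(6 + 1) = -5*7 = -35)
N(r) = -7 + r (N(r) = r - 7 = -7 + r)
V = 93 (V = 93/1 = 93*1 = 93)
(V + N(6))*s(4, -8) = (93 + (-7 + 6))*(-35) = (93 - 1)*(-35) = 92*(-35) = -3220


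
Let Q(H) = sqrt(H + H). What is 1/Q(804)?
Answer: sqrt(402)/804 ≈ 0.024938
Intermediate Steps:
Q(H) = sqrt(2)*sqrt(H) (Q(H) = sqrt(2*H) = sqrt(2)*sqrt(H))
1/Q(804) = 1/(sqrt(2)*sqrt(804)) = 1/(sqrt(2)*(2*sqrt(201))) = 1/(2*sqrt(402)) = sqrt(402)/804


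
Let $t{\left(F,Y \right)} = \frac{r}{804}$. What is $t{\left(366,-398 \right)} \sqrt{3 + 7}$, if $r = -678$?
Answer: $- \frac{113 \sqrt{10}}{134} \approx -2.6667$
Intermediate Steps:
$t{\left(F,Y \right)} = - \frac{113}{134}$ ($t{\left(F,Y \right)} = - \frac{678}{804} = \left(-678\right) \frac{1}{804} = - \frac{113}{134}$)
$t{\left(366,-398 \right)} \sqrt{3 + 7} = - \frac{113 \sqrt{3 + 7}}{134} = - \frac{113 \sqrt{10}}{134}$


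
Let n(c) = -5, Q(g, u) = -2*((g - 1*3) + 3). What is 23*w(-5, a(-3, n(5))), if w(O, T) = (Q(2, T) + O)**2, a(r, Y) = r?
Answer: 1863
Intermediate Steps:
Q(g, u) = -2*g (Q(g, u) = -2*((g - 3) + 3) = -2*((-3 + g) + 3) = -2*g)
w(O, T) = (-4 + O)**2 (w(O, T) = (-2*2 + O)**2 = (-4 + O)**2)
23*w(-5, a(-3, n(5))) = 23*(-4 - 5)**2 = 23*(-9)**2 = 23*81 = 1863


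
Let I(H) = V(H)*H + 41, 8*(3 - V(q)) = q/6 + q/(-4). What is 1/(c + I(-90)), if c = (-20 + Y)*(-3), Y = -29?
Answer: 8/19 ≈ 0.42105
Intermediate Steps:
c = 147 (c = (-20 - 29)*(-3) = -49*(-3) = 147)
V(q) = 3 + q/96 (V(q) = 3 - (q/6 + q/(-4))/8 = 3 - (q*(⅙) + q*(-¼))/8 = 3 - (q/6 - q/4)/8 = 3 - (-1)*q/96 = 3 + q/96)
I(H) = 41 + H*(3 + H/96) (I(H) = (3 + H/96)*H + 41 = H*(3 + H/96) + 41 = 41 + H*(3 + H/96))
1/(c + I(-90)) = 1/(147 + (41 + (1/96)*(-90)*(288 - 90))) = 1/(147 + (41 + (1/96)*(-90)*198)) = 1/(147 + (41 - 1485/8)) = 1/(147 - 1157/8) = 1/(19/8) = 8/19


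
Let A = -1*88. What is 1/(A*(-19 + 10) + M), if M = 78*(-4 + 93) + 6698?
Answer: 1/14432 ≈ 6.9291e-5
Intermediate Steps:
A = -88
M = 13640 (M = 78*89 + 6698 = 6942 + 6698 = 13640)
1/(A*(-19 + 10) + M) = 1/(-88*(-19 + 10) + 13640) = 1/(-88*(-9) + 13640) = 1/(792 + 13640) = 1/14432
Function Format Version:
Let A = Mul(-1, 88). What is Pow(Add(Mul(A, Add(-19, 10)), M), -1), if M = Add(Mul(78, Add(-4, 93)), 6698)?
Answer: Rational(1, 14432) ≈ 6.9291e-5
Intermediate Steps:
A = -88
M = 13640 (M = Add(Mul(78, 89), 6698) = Add(6942, 6698) = 13640)
Pow(Add(Mul(A, Add(-19, 10)), M), -1) = Pow(Add(Mul(-88, Add(-19, 10)), 13640), -1) = Pow(Add(Mul(-88, -9), 13640), -1) = Pow(Add(792, 13640), -1) = Pow(14432, -1) = Rational(1, 14432)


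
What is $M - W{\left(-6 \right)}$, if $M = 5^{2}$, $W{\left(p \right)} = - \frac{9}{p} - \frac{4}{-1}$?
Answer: $\frac{39}{2} \approx 19.5$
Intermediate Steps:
$W{\left(p \right)} = 4 - \frac{9}{p}$ ($W{\left(p \right)} = - \frac{9}{p} - -4 = - \frac{9}{p} + 4 = 4 - \frac{9}{p}$)
$M = 25$
$M - W{\left(-6 \right)} = 25 - \left(4 - \frac{9}{-6}\right) = 25 - \left(4 - - \frac{3}{2}\right) = 25 - \left(4 + \frac{3}{2}\right) = 25 - \frac{11}{2} = \frac{39}{2}$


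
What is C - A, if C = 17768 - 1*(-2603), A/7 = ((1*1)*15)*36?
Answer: 16591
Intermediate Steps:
A = 3780 (A = 7*(((1*1)*15)*36) = 7*((1*15)*36) = 7*(15*36) = 7*540 = 3780)
C = 20371 (C = 17768 + 2603 = 20371)
C - A = 20371 - 1*3780 = 20371 - 3780 = 16591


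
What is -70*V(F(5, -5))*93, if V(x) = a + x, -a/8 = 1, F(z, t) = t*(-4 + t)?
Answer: -240870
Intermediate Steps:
a = -8 (a = -8*1 = -8)
V(x) = -8 + x
-70*V(F(5, -5))*93 = -70*(-8 - 5*(-4 - 5))*93 = -70*(-8 - 5*(-9))*93 = -70*(-8 + 45)*93 = -70*37*93 = -2590*93 = -240870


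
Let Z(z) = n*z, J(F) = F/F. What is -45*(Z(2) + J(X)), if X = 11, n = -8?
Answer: 675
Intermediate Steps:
J(F) = 1
Z(z) = -8*z
-45*(Z(2) + J(X)) = -45*(-8*2 + 1) = -45*(-16 + 1) = -45*(-15) = 675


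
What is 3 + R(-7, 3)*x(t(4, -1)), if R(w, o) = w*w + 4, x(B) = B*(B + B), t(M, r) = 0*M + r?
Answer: 109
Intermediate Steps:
t(M, r) = r (t(M, r) = 0 + r = r)
x(B) = 2*B² (x(B) = B*(2*B) = 2*B²)
R(w, o) = 4 + w² (R(w, o) = w² + 4 = 4 + w²)
3 + R(-7, 3)*x(t(4, -1)) = 3 + (4 + (-7)²)*(2*(-1)²) = 3 + (4 + 49)*(2*1) = 3 + 53*2 = 3 + 106 = 109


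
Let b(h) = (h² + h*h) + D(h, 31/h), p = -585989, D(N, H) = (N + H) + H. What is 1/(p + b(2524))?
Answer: 1262/15343001025 ≈ 8.2252e-8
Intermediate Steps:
D(N, H) = N + 2*H (D(N, H) = (H + N) + H = N + 2*H)
b(h) = h + 2*h² + 62/h (b(h) = (h² + h*h) + (h + 2*(31/h)) = (h² + h²) + (h + 62/h) = 2*h² + (h + 62/h) = h + 2*h² + 62/h)
1/(p + b(2524)) = 1/(-585989 + (2524 + 2*2524² + 62/2524)) = 1/(-585989 + (2524 + 2*6370576 + 62*(1/2524))) = 1/(-585989 + (2524 + 12741152 + 31/1262)) = 1/(-585989 + 16082519143/1262) = 1/(15343001025/1262) = 1262/15343001025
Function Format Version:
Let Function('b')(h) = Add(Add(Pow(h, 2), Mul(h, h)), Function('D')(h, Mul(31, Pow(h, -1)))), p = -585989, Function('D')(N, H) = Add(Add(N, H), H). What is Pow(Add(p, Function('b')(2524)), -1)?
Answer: Rational(1262, 15343001025) ≈ 8.2252e-8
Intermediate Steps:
Function('D')(N, H) = Add(N, Mul(2, H)) (Function('D')(N, H) = Add(Add(H, N), H) = Add(N, Mul(2, H)))
Function('b')(h) = Add(h, Mul(2, Pow(h, 2)), Mul(62, Pow(h, -1))) (Function('b')(h) = Add(Add(Pow(h, 2), Mul(h, h)), Add(h, Mul(2, Mul(31, Pow(h, -1))))) = Add(Add(Pow(h, 2), Pow(h, 2)), Add(h, Mul(62, Pow(h, -1)))) = Add(Mul(2, Pow(h, 2)), Add(h, Mul(62, Pow(h, -1)))) = Add(h, Mul(2, Pow(h, 2)), Mul(62, Pow(h, -1))))
Pow(Add(p, Function('b')(2524)), -1) = Pow(Add(-585989, Add(2524, Mul(2, Pow(2524, 2)), Mul(62, Pow(2524, -1)))), -1) = Pow(Add(-585989, Add(2524, Mul(2, 6370576), Mul(62, Rational(1, 2524)))), -1) = Pow(Add(-585989, Add(2524, 12741152, Rational(31, 1262))), -1) = Pow(Add(-585989, Rational(16082519143, 1262)), -1) = Pow(Rational(15343001025, 1262), -1) = Rational(1262, 15343001025)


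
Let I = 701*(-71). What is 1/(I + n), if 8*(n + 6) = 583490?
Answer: 4/92637 ≈ 4.3179e-5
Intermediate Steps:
I = -49771
n = 291721/4 (n = -6 + (1/8)*583490 = -6 + 291745/4 = 291721/4 ≈ 72930.)
1/(I + n) = 1/(-49771 + 291721/4) = 1/(92637/4) = 4/92637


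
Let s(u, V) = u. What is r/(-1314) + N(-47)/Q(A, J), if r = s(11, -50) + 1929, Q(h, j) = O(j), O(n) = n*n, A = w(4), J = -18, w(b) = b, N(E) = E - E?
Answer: -970/657 ≈ -1.4764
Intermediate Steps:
N(E) = 0
A = 4
O(n) = n²
Q(h, j) = j²
r = 1940 (r = 11 + 1929 = 1940)
r/(-1314) + N(-47)/Q(A, J) = 1940/(-1314) + 0/((-18)²) = 1940*(-1/1314) + 0/324 = -970/657 + 0*(1/324) = -970/657 + 0 = -970/657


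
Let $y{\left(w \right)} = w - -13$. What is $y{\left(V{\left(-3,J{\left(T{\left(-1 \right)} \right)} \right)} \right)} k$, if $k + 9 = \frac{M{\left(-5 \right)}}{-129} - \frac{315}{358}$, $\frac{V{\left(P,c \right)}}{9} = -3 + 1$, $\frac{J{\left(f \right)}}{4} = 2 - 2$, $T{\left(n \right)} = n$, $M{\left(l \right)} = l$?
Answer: $\frac{2272415}{46182} \approx 49.206$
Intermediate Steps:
$J{\left(f \right)} = 0$ ($J{\left(f \right)} = 4 \left(2 - 2\right) = 4 \cdot 0 = 0$)
$V{\left(P,c \right)} = -18$ ($V{\left(P,c \right)} = 9 \left(-3 + 1\right) = 9 \left(-2\right) = -18$)
$k = - \frac{454483}{46182}$ ($k = -9 - \left(- \frac{5}{129} + \frac{315}{358}\right) = -9 - \frac{38845}{46182} = - \frac{454483}{46182} \approx -9.8411$)
$y{\left(w \right)} = 13 + w$ ($y{\left(w \right)} = w + 13 = 13 + w$)
$y{\left(V{\left(-3,J{\left(T{\left(-1 \right)} \right)} \right)} \right)} k = \left(13 - 18\right) \left(- \frac{454483}{46182}\right) = \left(-5\right) \left(- \frac{454483}{46182}\right) = \frac{2272415}{46182}$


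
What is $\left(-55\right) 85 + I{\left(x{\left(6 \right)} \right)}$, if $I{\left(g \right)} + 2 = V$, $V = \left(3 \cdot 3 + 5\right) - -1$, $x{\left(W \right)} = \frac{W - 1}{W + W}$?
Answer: $-4662$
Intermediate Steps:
$x{\left(W \right)} = \frac{-1 + W}{2 W}$
$V = 15$ ($V = \left(9 + 5\right) + 1 = 14 + 1 = 15$)
$I{\left(g \right)} = 13$ ($I{\left(g \right)} = -2 + 15 = 13$)
$\left(-55\right) 85 + I{\left(x{\left(6 \right)} \right)} = \left(-55\right) 85 + 13 = -4675 + 13 = -4662$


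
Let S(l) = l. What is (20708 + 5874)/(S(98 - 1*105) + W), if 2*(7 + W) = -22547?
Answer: -53164/22575 ≈ -2.3550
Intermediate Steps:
W = -22561/2 (W = -7 + (1/2)*(-22547) = -7 - 22547/2 = -22561/2 ≈ -11281.)
(20708 + 5874)/(S(98 - 1*105) + W) = (20708 + 5874)/((98 - 1*105) - 22561/2) = 26582/((98 - 105) - 22561/2) = 26582/(-7 - 22561/2) = 26582/(-22575/2) = 26582*(-2/22575) = -53164/22575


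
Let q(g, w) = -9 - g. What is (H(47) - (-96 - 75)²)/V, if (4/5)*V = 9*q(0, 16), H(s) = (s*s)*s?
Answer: -298328/405 ≈ -736.61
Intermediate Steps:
H(s) = s³ (H(s) = s²*s = s³)
V = -405/4 (V = 5*(9*(-9 - 1*0))/4 = 5*(9*(-9 + 0))/4 = 5*(9*(-9))/4 = (5/4)*(-81) = -405/4 ≈ -101.25)
(H(47) - (-96 - 75)²)/V = (47³ - (-96 - 75)²)/(-405/4) = (103823 - 1*(-171)²)*(-4/405) = (103823 - 1*29241)*(-4/405) = (103823 - 29241)*(-4/405) = 74582*(-4/405) = -298328/405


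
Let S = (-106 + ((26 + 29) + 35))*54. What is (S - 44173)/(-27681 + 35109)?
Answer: -45037/7428 ≈ -6.0631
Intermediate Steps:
S = -864 (S = (-106 + (55 + 35))*54 = (-106 + 90)*54 = -16*54 = -864)
(S - 44173)/(-27681 + 35109) = (-864 - 44173)/(-27681 + 35109) = -45037/7428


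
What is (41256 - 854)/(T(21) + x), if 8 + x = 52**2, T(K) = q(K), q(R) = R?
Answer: 40402/2717 ≈ 14.870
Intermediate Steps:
T(K) = K
x = 2696 (x = -8 + 52**2 = -8 + 2704 = 2696)
(41256 - 854)/(T(21) + x) = (41256 - 854)/(21 + 2696) = 40402/2717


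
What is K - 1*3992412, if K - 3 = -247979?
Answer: -4240388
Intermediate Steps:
K = -247976 (K = 3 - 247979 = -247976)
K - 1*3992412 = -247976 - 1*3992412 = -247976 - 3992412 = -4240388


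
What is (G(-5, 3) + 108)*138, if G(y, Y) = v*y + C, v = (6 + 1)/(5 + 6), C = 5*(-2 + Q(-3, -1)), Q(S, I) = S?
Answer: 121164/11 ≈ 11015.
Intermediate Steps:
C = -25 (C = 5*(-2 - 3) = 5*(-5) = -25)
v = 7/11 ≈ 0.63636
G(y, Y) = -25 + 7*y/11 (G(y, Y) = 7*y/11 - 25 = -25 + 7*y/11)
(G(-5, 3) + 108)*138 = ((-25 + (7/11)*(-5)) + 108)*138 = ((-25 - 35/11) + 108)*138 = (-310/11 + 108)*138 = (878/11)*138 = 121164/11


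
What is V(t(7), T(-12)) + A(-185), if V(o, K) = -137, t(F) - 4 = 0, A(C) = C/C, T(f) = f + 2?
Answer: -136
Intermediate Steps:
T(f) = 2 + f
A(C) = 1
t(F) = 4 (t(F) = 4 + 0 = 4)
V(t(7), T(-12)) + A(-185) = -137 + 1 = -136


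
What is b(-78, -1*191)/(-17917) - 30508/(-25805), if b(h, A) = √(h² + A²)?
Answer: 30508/25805 - √42565/17917 ≈ 1.1707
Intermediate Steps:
b(h, A) = √(A² + h²)
b(-78, -1*191)/(-17917) - 30508/(-25805) = √((-1*191)² + (-78)²)/(-17917) - 30508/(-25805) = √((-191)² + 6084)*(-1/17917) - 30508*(-1/25805) = √(36481 + 6084)*(-1/17917) + 30508/25805 = √42565*(-1/17917) + 30508/25805 = -√42565/17917 + 30508/25805 = 30508/25805 - √42565/17917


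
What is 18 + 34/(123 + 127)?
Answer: 2267/125 ≈ 18.136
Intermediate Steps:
18 + 34/(123 + 127) = 18 + 34/250 = 18 + (1/250)*34 = 18 + 17/125 = 2267/125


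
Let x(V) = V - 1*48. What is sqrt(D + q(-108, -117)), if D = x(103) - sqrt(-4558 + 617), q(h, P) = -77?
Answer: sqrt(-22 - I*sqrt(3941)) ≈ 4.7181 - 6.6528*I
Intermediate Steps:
x(V) = -48 + V (x(V) = V - 48 = -48 + V)
D = 55 - I*sqrt(3941) (D = (-48 + 103) - sqrt(-4558 + 617) = 55 - sqrt(-3941) = 55 - I*sqrt(3941) ≈ 55.0 - 62.777*I)
sqrt(D + q(-108, -117)) = sqrt((55 - I*sqrt(3941)) - 77) = sqrt(-22 - I*sqrt(3941))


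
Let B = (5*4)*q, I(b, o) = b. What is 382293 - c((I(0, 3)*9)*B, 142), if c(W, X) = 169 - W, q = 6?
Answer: 382124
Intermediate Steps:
B = 120 (B = (5*4)*6 = 20*6 = 120)
382293 - c((I(0, 3)*9)*B, 142) = 382293 - (169 - 0*9*120) = 382293 - (169 - 0*120) = 382293 - (169 - 1*0) = 382293 - (169 + 0) = 382293 - 1*169 = 382293 - 169 = 382124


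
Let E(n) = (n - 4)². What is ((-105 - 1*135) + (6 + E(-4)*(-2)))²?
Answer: 131044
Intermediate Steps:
E(n) = (-4 + n)²
((-105 - 1*135) + (6 + E(-4)*(-2)))² = ((-105 - 1*135) + (6 + (-4 - 4)²*(-2)))² = ((-105 - 135) + (6 + (-8)²*(-2)))² = (-240 + (6 + 64*(-2)))² = (-240 + (6 - 128))² = (-240 - 122)² = (-362)² = 131044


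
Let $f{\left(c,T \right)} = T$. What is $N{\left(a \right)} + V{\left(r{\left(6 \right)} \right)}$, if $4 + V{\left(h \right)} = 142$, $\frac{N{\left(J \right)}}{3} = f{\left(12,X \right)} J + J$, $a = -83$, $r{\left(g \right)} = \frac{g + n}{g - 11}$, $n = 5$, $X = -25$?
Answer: $6114$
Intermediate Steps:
$r{\left(g \right)} = \frac{5 + g}{-11 + g}$ ($r{\left(g \right)} = \frac{g + 5}{g - 11} = \frac{5 + g}{-11 + g}$)
$N{\left(J \right)} = - 72 J$ ($N{\left(J \right)} = 3 \left(- 25 J + J\right) = 3 \left(- 24 J\right) = - 72 J$)
$V{\left(h \right)} = 138$ ($V{\left(h \right)} = -4 + 142 = 138$)
$N{\left(a \right)} + V{\left(r{\left(6 \right)} \right)} = \left(-72\right) \left(-83\right) + 138 = 5976 + 138 = 6114$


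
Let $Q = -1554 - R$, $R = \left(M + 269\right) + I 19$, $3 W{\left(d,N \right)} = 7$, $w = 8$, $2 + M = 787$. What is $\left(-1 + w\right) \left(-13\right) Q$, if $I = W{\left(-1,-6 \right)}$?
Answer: $\frac{724087}{3} \approx 2.4136 \cdot 10^{5}$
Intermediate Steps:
$M = 785$ ($M = -2 + 787 = 785$)
$W{\left(d,N \right)} = \frac{7}{3}$ ($W{\left(d,N \right)} = \frac{1}{3} \cdot 7 = \frac{7}{3}$)
$I = \frac{7}{3} \approx 2.3333$
$R = \frac{3295}{3}$ ($R = \left(785 + 269\right) + \frac{7}{3} \cdot 19 = 1054 + \frac{133}{3} = \frac{3295}{3} \approx 1098.3$)
$Q = - \frac{7957}{3}$ ($Q = -1554 - \frac{3295}{3} = - \frac{7957}{3} \approx -2652.3$)
$\left(-1 + w\right) \left(-13\right) Q = \left(-1 + 8\right) \left(-13\right) \left(- \frac{7957}{3}\right) = 7 \left(-13\right) \left(- \frac{7957}{3}\right) = \left(-91\right) \left(- \frac{7957}{3}\right) = \frac{724087}{3}$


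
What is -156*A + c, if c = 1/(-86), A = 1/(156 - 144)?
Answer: -1119/86 ≈ -13.012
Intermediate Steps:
A = 1/12 ≈ 0.083333
c = -1/86 ≈ -0.011628
-156*A + c = -156*1/12 - 1/86 = -13 - 1/86 = -1119/86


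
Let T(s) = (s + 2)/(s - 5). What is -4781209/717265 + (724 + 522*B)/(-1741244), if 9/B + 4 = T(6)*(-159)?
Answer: -183166899146367/27476534308520 ≈ -6.6663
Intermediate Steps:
T(s) = (2 + s)/(-5 + s)
B = -9/1276 (B = 9/(-4 + ((2 + 6)/(-5 + 6))*(-159)) = 9/(-4 + (8/1)*(-159)) = 9/(-4 + (1*8)*(-159)) = 9/(-4 + 8*(-159)) = 9/(-4 - 1272) = 9/(-1276) = 9*(-1/1276) = -9/1276 ≈ -0.0070533)
-4781209/717265 + (724 + 522*B)/(-1741244) = -4781209/717265 + (724 + 522*(-9/1276))/(-1741244) = -4781209*1/717265 + (724 - 81/22)*(-1/1741244) = -4781209/717265 + (15847/22)*(-1/1741244) = -4781209/717265 - 15847/38307368 = -183166899146367/27476534308520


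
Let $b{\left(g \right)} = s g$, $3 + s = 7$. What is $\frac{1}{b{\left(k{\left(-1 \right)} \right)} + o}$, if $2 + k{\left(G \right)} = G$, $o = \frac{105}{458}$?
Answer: $- \frac{458}{5391} \approx -0.084956$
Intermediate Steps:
$s = 4$ ($s = -3 + 7 = 4$)
$o = \frac{105}{458}$ ($o = 105 \cdot \frac{1}{458} = \frac{105}{458} \approx 0.22926$)
$k{\left(G \right)} = -2 + G$
$b{\left(g \right)} = 4 g$
$\frac{1}{b{\left(k{\left(-1 \right)} \right)} + o} = \frac{1}{4 \left(-2 - 1\right) + \frac{105}{458}} = \frac{1}{4 \left(-3\right) + \frac{105}{458}} = \frac{1}{-12 + \frac{105}{458}} = \frac{1}{- \frac{5391}{458}} = - \frac{458}{5391}$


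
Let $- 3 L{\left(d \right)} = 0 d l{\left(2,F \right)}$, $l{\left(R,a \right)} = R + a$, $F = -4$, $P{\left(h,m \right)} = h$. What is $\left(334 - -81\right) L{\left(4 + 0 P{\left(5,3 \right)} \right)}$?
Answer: $0$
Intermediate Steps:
$L{\left(d \right)} = 0$ ($L{\left(d \right)} = - \frac{0 d \left(2 - 4\right)}{3} = - \frac{0 \left(-2\right)}{3} = \left(- \frac{1}{3}\right) 0 = 0$)
$\left(334 - -81\right) L{\left(4 + 0 P{\left(5,3 \right)} \right)} = \left(334 - -81\right) 0 = \left(334 + 81\right) 0 = 415 \cdot 0 = 0$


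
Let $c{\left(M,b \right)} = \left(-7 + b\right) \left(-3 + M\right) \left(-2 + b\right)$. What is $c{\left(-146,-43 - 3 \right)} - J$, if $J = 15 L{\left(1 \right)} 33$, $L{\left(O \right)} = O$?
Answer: $-379551$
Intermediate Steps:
$c{\left(M,b \right)} = \left(-7 + b\right) \left(-3 + M\right) \left(-2 + b\right)$
$J = 495$ ($J = 15 \cdot 1 \cdot 33 = 15 \cdot 33 = 495$)
$c{\left(-146,-43 - 3 \right)} - J = \left(-42 - 3 \left(-43 - 3\right)^{2} + 14 \left(-146\right) + 27 \left(-43 - 3\right) - 146 \left(-43 - 3\right)^{2} - - 1314 \left(-43 - 3\right)\right) - 495 = \left(-42 - 3 \left(-46\right)^{2} - 2044 + 27 \left(-46\right) - 146 \left(-46\right)^{2} - \left(-1314\right) \left(-46\right)\right) - 495 = \left(-42 - 6348 - 2044 - 1242 - 308936 - 60444\right) - 495 = -379056 - 495 = -379551$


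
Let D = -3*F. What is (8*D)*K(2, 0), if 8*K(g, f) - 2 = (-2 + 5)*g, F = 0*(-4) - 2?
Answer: 48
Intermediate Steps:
F = -2 (F = 0 - 2 = -2)
K(g, f) = 1/4 + 3*g/8 (K(g, f) = 1/4 + ((-2 + 5)*g)/8 = 1/4 + (3*g)/8 = 1/4 + 3*g/8)
D = 6 (D = -3*(-2) = 6)
(8*D)*K(2, 0) = (8*6)*(1/4 + (3/8)*2) = 48*(1/4 + 3/4) = 48*1 = 48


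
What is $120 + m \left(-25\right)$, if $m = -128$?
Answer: $3320$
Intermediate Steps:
$120 + m \left(-25\right) = 120 - -3200 = 120 + 3200 = 3320$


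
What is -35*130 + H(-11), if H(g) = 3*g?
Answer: -4583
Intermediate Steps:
-35*130 + H(-11) = -35*130 + 3*(-11) = -4550 - 33 = -4583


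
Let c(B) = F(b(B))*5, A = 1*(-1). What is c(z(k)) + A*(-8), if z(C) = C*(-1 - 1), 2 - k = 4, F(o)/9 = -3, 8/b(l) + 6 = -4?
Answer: -127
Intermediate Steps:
b(l) = -4/5 (b(l) = 8/(-6 - 4) = 8/(-10) = 8*(-1/10) = -4/5)
F(o) = -27 (F(o) = 9*(-3) = -27)
k = -2 (k = 2 - 1*4 = 2 - 4 = -2)
z(C) = -2*C (z(C) = C*(-2) = -2*C)
A = -1
c(B) = -135 (c(B) = -27*5 = -135)
c(z(k)) + A*(-8) = -135 - 1*(-8) = -135 + 8 = -127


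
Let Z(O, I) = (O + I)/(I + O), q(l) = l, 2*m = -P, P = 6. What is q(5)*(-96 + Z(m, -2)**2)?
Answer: -475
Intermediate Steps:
m = -3 (m = (-1*6)/2 = (1/2)*(-6) = -3)
Z(O, I) = 1 (Z(O, I) = (I + O)/(I + O) = 1)
q(5)*(-96 + Z(m, -2)**2) = 5*(-96 + 1**2) = 5*(-96 + 1) = 5*(-95) = -475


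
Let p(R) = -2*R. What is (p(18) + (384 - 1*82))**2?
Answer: 70756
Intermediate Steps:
(p(18) + (384 - 1*82))**2 = (-2*18 + (384 - 1*82))**2 = (-36 + (384 - 82))**2 = (-36 + 302)**2 = 266**2 = 70756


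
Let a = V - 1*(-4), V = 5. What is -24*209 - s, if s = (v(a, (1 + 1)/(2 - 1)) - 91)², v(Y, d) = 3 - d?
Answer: -13116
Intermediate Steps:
a = 9 (a = 5 - 1*(-4) = 5 + 4 = 9)
s = 8100 (s = ((3 - (1 + 1)/(2 - 1)) - 91)² = ((3 - 2/1) - 91)² = ((3 - 2) - 91)² = (1 - 91)² = (-90)² = 8100)
-24*209 - s = -24*209 - 1*8100 = -5016 - 8100 = -13116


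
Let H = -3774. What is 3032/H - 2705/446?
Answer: -5780471/841602 ≈ -6.8684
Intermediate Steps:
3032/H - 2705/446 = 3032/(-3774) - 2705/446 = 3032*(-1/3774) - 2705*1/446 = -1516/1887 - 2705/446 = -5780471/841602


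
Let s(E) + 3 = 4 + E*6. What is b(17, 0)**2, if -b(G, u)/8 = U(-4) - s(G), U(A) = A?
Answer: 732736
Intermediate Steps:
s(E) = 1 + 6*E (s(E) = -3 + (4 + E*6) = -3 + (4 + 6*E) = 1 + 6*E)
b(G, u) = 40 + 48*G (b(G, u) = -8*(-4 - (1 + 6*G)) = -8*(-4 + (-1 - 6*G)) = -8*(-5 - 6*G) = 40 + 48*G)
b(17, 0)**2 = (40 + 48*17)**2 = (40 + 816)**2 = 856**2 = 732736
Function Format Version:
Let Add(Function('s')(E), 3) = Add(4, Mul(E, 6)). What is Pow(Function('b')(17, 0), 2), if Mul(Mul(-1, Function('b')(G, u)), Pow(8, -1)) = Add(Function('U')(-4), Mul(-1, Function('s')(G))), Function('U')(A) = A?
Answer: 732736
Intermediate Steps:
Function('s')(E) = Add(1, Mul(6, E)) (Function('s')(E) = Add(-3, Add(4, Mul(E, 6))) = Add(-3, Add(4, Mul(6, E))) = Add(1, Mul(6, E)))
Function('b')(G, u) = Add(40, Mul(48, G)) (Function('b')(G, u) = Mul(-8, Add(-4, Mul(-1, Add(1, Mul(6, G))))) = Mul(-8, Add(-4, Add(-1, Mul(-6, G)))) = Mul(-8, Add(-5, Mul(-6, G))) = Add(40, Mul(48, G)))
Pow(Function('b')(17, 0), 2) = Pow(Add(40, Mul(48, 17)), 2) = Pow(Add(40, 816), 2) = Pow(856, 2) = 732736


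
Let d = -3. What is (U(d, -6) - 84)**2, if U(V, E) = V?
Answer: 7569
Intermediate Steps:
(U(d, -6) - 84)**2 = (-3 - 84)**2 = (-87)**2 = 7569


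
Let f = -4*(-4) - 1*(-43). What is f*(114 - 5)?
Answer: 6431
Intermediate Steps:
f = 59 (f = 16 + 43 = 59)
f*(114 - 5) = 59*(114 - 5) = 59*109 = 6431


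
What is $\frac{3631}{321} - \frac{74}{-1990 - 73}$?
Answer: $\frac{7514507}{662223} \approx 11.347$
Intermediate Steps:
$\frac{3631}{321} - \frac{74}{-1990 - 73} = 3631 \cdot \frac{1}{321} - \frac{74}{-1990 - 73} = \frac{3631}{321} - \frac{74}{-2063} = \frac{3631}{321} - - \frac{74}{2063} = \frac{3631}{321} + \frac{74}{2063} = \frac{7514507}{662223}$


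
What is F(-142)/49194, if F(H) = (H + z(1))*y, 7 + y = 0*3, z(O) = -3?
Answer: 1015/49194 ≈ 0.020633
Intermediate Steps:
y = -7 (y = -7 + 0*3 = -7 + 0 = -7)
F(H) = 21 - 7*H (F(H) = (H - 3)*(-7) = (-3 + H)*(-7) = 21 - 7*H)
F(-142)/49194 = (21 - 7*(-142))/49194 = (21 + 994)*(1/49194) = 1015*(1/49194) = 1015/49194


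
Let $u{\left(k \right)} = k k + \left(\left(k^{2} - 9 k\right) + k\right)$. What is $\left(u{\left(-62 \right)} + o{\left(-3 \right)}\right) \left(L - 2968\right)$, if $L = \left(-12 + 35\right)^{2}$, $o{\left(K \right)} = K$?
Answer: $-19953459$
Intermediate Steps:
$u{\left(k \right)} = - 8 k + 2 k^{2}$ ($u{\left(k \right)} = k^{2} + \left(k^{2} - 8 k\right) = - 8 k + 2 k^{2}$)
$L = 529$ ($L = 23^{2} = 529$)
$\left(u{\left(-62 \right)} + o{\left(-3 \right)}\right) \left(L - 2968\right) = \left(2 \left(-62\right) \left(-4 - 62\right) - 3\right) \left(529 - 2968\right) = \left(2 \left(-62\right) \left(-66\right) - 3\right) \left(-2439\right) = \left(8184 - 3\right) \left(-2439\right) = 8181 \left(-2439\right) = -19953459$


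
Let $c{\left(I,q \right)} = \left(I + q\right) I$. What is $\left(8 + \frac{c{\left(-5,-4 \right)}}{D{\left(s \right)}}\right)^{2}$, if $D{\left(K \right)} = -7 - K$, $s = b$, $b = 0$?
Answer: $\frac{121}{49} \approx 2.4694$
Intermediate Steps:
$c{\left(I,q \right)} = I \left(I + q\right)$
$s = 0$
$\left(8 + \frac{c{\left(-5,-4 \right)}}{D{\left(s \right)}}\right)^{2} = \left(8 + \frac{\left(-5\right) \left(-5 - 4\right)}{-7 - 0}\right)^{2} = \left(8 + \frac{\left(-5\right) \left(-9\right)}{-7 + 0}\right)^{2} = \left(8 + \frac{45}{-7}\right)^{2} = \left(8 + 45 \left(- \frac{1}{7}\right)\right)^{2} = \left(8 - \frac{45}{7}\right)^{2} = \left(\frac{11}{7}\right)^{2} = \frac{121}{49}$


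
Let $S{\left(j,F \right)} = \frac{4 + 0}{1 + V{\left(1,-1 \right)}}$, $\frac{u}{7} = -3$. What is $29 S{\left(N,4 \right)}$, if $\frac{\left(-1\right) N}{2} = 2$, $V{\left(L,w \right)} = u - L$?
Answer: $- \frac{116}{21} \approx -5.5238$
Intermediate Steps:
$u = -21$ ($u = 7 \left(-3\right) = -21$)
$V{\left(L,w \right)} = -21 - L$
$N = -4$ ($N = \left(-2\right) 2 = -4$)
$S{\left(j,F \right)} = - \frac{4}{21}$ ($S{\left(j,F \right)} = \frac{4 + 0}{1 - 22} = \frac{4}{1 - 22} = \frac{4}{-21} = 4 \left(- \frac{1}{21}\right) = - \frac{4}{21}$)
$29 S{\left(N,4 \right)} = 29 \left(- \frac{4}{21}\right) = - \frac{116}{21}$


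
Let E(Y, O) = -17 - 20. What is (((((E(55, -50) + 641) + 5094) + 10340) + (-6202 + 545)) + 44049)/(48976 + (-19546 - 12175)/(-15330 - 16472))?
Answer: 1730982860/1557566473 ≈ 1.1113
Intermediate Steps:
E(Y, O) = -37
(((((E(55, -50) + 641) + 5094) + 10340) + (-6202 + 545)) + 44049)/(48976 + (-19546 - 12175)/(-15330 - 16472)) = (((((-37 + 641) + 5094) + 10340) + (-6202 + 545)) + 44049)/(48976 + (-19546 - 12175)/(-15330 - 16472)) = ((((604 + 5094) + 10340) - 5657) + 44049)/(48976 - 31721/(-31802)) = (((5698 + 10340) - 5657) + 44049)/(48976 - 31721*(-1/31802)) = ((16038 - 5657) + 44049)/(48976 + 31721/31802) = (10381 + 44049)/(1557566473/31802) = 54430*(31802/1557566473) = 1730982860/1557566473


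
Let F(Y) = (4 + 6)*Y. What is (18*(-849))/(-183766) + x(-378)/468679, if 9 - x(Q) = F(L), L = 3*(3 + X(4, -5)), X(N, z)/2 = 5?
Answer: 3546168816/43063632557 ≈ 0.082347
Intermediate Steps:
X(N, z) = 10 (X(N, z) = 2*5 = 10)
L = 39 (L = 3*(3 + 10) = 3*13 = 39)
F(Y) = 10*Y
x(Q) = -381 (x(Q) = 9 - 10*39 = 9 - 1*390 = 9 - 390 = -381)
(18*(-849))/(-183766) + x(-378)/468679 = (18*(-849))/(-183766) - 381/468679 = -15282*(-1/183766) - 381*1/468679 = 7641/91883 - 381/468679 = 3546168816/43063632557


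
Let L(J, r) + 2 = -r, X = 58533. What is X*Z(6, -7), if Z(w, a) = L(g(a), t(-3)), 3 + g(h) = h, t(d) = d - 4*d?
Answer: -643863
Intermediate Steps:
t(d) = -3*d
g(h) = -3 + h
L(J, r) = -2 - r
Z(w, a) = -11 (Z(w, a) = -2 - (-3)*(-3) = -2 - 1*9 = -2 - 9 = -11)
X*Z(6, -7) = 58533*(-11) = -643863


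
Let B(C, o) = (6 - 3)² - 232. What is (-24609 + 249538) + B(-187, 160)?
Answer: 224706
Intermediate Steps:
B(C, o) = -223 (B(C, o) = 3² - 232 = 9 - 232 = -223)
(-24609 + 249538) + B(-187, 160) = (-24609 + 249538) - 223 = 224929 - 223 = 224706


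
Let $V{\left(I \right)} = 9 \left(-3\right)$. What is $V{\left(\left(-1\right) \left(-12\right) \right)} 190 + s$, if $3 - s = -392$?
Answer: $-4735$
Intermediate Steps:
$s = 395$ ($s = 3 - -392 = 3 + 392 = 395$)
$V{\left(I \right)} = -27$
$V{\left(\left(-1\right) \left(-12\right) \right)} 190 + s = \left(-27\right) 190 + 395 = -5130 + 395 = -4735$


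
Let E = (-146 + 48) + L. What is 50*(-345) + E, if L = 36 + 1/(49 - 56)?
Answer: -121185/7 ≈ -17312.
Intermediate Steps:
L = 251/7 (L = 36 + 1/(-7) = 36 - ⅐ = 251/7 ≈ 35.857)
E = -435/7 (E = (-146 + 48) + 251/7 = -98 + 251/7 = -435/7 ≈ -62.143)
50*(-345) + E = 50*(-345) - 435/7 = -17250 - 435/7 = -121185/7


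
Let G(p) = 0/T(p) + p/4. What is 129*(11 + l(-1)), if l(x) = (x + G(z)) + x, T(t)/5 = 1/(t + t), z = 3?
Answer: 5031/4 ≈ 1257.8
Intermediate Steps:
T(t) = 5/(2*t) (T(t) = 5/(t + t) = 5/((2*t)) = 5*(1/(2*t)) = 5/(2*t))
G(p) = p/4 (G(p) = 0/((5/(2*p))) + p/4 = 0*(2*p/5) + p*(¼) = 0 + p/4 = p/4)
l(x) = ¾ + 2*x (l(x) = (x + (¼)*3) + x = (x + ¾) + x = (¾ + x) + x = ¾ + 2*x)
129*(11 + l(-1)) = 129*(11 + (¾ + 2*(-1))) = 129*(11 + (¾ - 2)) = 129*(11 - 5/4) = 129*(39/4) = 5031/4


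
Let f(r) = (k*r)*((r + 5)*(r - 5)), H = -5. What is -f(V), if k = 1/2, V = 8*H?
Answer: 31500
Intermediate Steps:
V = -40 (V = 8*(-5) = -40)
k = ½ (k = 1*(½) = ½ ≈ 0.50000)
f(r) = r*(-5 + r)*(5 + r)/2 (f(r) = (r/2)*((r + 5)*(r - 5)) = (r/2)*((5 + r)*(-5 + r)) = (r/2)*((-5 + r)*(5 + r)) = r*(-5 + r)*(5 + r)/2)
-f(V) = -(-40)*(-25 + (-40)²)/2 = -(-40)*(-25 + 1600)/2 = -(-40)*1575/2 = -1*(-31500) = 31500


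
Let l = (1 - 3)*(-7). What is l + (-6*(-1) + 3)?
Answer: 23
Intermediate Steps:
l = 14 (l = -2*(-7) = 14)
l + (-6*(-1) + 3) = 14 + (-6*(-1) + 3) = 14 + (6 + 3) = 14 + 9 = 23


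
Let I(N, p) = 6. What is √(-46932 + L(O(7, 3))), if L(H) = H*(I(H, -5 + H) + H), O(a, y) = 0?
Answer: 2*I*√11733 ≈ 216.64*I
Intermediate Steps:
L(H) = H*(6 + H)
√(-46932 + L(O(7, 3))) = √(-46932 + 0*(6 + 0)) = √(-46932 + 0*6) = √(-46932 + 0) = √(-46932) = 2*I*√11733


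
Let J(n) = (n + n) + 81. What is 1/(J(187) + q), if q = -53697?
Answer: -1/53242 ≈ -1.8782e-5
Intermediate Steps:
J(n) = 81 + 2*n (J(n) = 2*n + 81 = 81 + 2*n)
1/(J(187) + q) = 1/((81 + 2*187) - 53697) = 1/((81 + 374) - 53697) = 1/(455 - 53697) = 1/(-53242) = -1/53242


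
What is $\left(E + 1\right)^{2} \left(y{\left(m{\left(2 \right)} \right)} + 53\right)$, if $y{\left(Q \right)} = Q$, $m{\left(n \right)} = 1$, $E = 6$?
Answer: $2646$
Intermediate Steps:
$\left(E + 1\right)^{2} \left(y{\left(m{\left(2 \right)} \right)} + 53\right) = \left(6 + 1\right)^{2} \left(1 + 53\right) = 7^{2} \cdot 54 = 49 \cdot 54 = 2646$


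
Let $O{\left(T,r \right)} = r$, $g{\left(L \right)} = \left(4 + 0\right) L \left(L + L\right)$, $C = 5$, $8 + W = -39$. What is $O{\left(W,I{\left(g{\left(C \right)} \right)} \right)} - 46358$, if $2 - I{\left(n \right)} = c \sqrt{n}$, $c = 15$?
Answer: $-46356 - 150 \sqrt{2} \approx -46568.0$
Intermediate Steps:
$W = -47$ ($W = -8 - 39 = -47$)
$g{\left(L \right)} = 8 L^{2}$ ($g{\left(L \right)} = 4 L 2 L = 8 L^{2}$)
$I{\left(n \right)} = 2 - 15 \sqrt{n}$
$O{\left(W,I{\left(g{\left(C \right)} \right)} \right)} - 46358 = \left(2 - 15 \sqrt{8 \cdot 5^{2}}\right) - 46358 = \left(2 - 15 \sqrt{8 \cdot 25}\right) - 46358 = \left(2 - 15 \sqrt{200}\right) - 46358 = \left(2 - 15 \cdot 10 \sqrt{2}\right) - 46358 = \left(2 - 150 \sqrt{2}\right) - 46358 = -46356 - 150 \sqrt{2}$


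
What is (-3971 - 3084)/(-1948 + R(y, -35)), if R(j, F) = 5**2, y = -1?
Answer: 7055/1923 ≈ 3.6687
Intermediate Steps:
R(j, F) = 25
(-3971 - 3084)/(-1948 + R(y, -35)) = (-3971 - 3084)/(-1948 + 25) = -7055/(-1923) = -7055*(-1/1923) = 7055/1923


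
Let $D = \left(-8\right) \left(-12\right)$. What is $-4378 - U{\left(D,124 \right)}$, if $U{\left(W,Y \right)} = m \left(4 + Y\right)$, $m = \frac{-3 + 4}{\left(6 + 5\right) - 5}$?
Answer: $- \frac{13198}{3} \approx -4399.3$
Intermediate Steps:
$m = \frac{1}{6}$ ($m = 1 \frac{1}{11 - 5} = 1 \cdot \frac{1}{6} = \frac{1}{6} \approx 0.16667$)
$D = 96$
$U{\left(W,Y \right)} = \frac{2}{3} + \frac{Y}{6}$ ($U{\left(W,Y \right)} = \frac{4 + Y}{6} = \frac{2}{3} + \frac{Y}{6}$)
$-4378 - U{\left(D,124 \right)} = -4378 - \left(\frac{2}{3} + \frac{1}{6} \cdot 124\right) = -4378 - \left(\frac{2}{3} + \frac{62}{3}\right) = -4378 - \frac{64}{3} = - \frac{13198}{3}$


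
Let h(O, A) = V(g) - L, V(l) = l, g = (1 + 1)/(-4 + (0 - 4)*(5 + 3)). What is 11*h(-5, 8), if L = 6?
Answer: -1199/18 ≈ -66.611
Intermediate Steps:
g = -1/18 (g = 2/(-4 - 4*8) = 2/(-4 - 32) = 2/(-36) = 2*(-1/36) = -1/18 ≈ -0.055556)
h(O, A) = -109/18 (h(O, A) = -1/18 - 1*6 = -1/18 - 6 = -109/18)
11*h(-5, 8) = 11*(-109/18) = -1199/18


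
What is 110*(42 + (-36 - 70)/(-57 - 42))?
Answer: 42640/9 ≈ 4737.8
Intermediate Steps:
110*(42 + (-36 - 70)/(-57 - 42)) = 110*(42 - 106/(-99)) = 110*(42 - 106*(-1/99)) = 110*(42 + 106/99) = 110*(4264/99) = 42640/9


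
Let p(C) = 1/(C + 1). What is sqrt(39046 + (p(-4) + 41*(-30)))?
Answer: sqrt(340341)/3 ≈ 194.46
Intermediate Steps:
p(C) = 1/(1 + C)
sqrt(39046 + (p(-4) + 41*(-30))) = sqrt(39046 + (1/(1 - 4) + 41*(-30))) = sqrt(39046 + (1/(-3) - 1230)) = sqrt(39046 + (-1/3 - 1230)) = sqrt(39046 - 3691/3) = sqrt(113447/3) = sqrt(340341)/3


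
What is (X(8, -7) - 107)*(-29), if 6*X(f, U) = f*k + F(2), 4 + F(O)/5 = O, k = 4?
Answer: 8990/3 ≈ 2996.7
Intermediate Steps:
F(O) = -20 + 5*O
X(f, U) = -5/3 + 2*f/3 (X(f, U) = (f*4 + (-20 + 5*2))/6 = (4*f + (-20 + 10))/6 = (4*f - 10)/6 = (-10 + 4*f)/6 = -5/3 + 2*f/3)
(X(8, -7) - 107)*(-29) = ((-5/3 + (⅔)*8) - 107)*(-29) = ((-5/3 + 16/3) - 107)*(-29) = (11/3 - 107)*(-29) = -310/3*(-29) = 8990/3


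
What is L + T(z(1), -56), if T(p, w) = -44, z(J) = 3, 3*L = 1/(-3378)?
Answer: -445897/10134 ≈ -44.000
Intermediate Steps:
L = -1/10134 (L = (⅓)/(-3378) = (⅓)*(-1/3378) = -1/10134 ≈ -9.8678e-5)
L + T(z(1), -56) = -1/10134 - 44 = -445897/10134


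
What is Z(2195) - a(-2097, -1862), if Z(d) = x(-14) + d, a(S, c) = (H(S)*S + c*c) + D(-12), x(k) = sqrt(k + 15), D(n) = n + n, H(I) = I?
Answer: -7862233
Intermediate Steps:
D(n) = 2*n
x(k) = sqrt(15 + k)
a(S, c) = -24 + S**2 + c**2 (a(S, c) = (S*S + c*c) + 2*(-12) = (S**2 + c**2) - 24 = -24 + S**2 + c**2)
Z(d) = 1 + d (Z(d) = sqrt(15 - 14) + d = sqrt(1) + d = 1 + d)
Z(2195) - a(-2097, -1862) = (1 + 2195) - (-24 + (-2097)**2 + (-1862)**2) = 2196 - (-24 + 4397409 + 3467044) = 2196 - 1*7864429 = 2196 - 7864429 = -7862233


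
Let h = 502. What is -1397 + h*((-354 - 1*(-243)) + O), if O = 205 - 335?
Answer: -122379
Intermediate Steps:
O = -130
-1397 + h*((-354 - 1*(-243)) + O) = -1397 + 502*((-354 - 1*(-243)) - 130) = -1397 + 502*((-354 + 243) - 130) = -1397 + 502*(-111 - 130) = -1397 + 502*(-241) = -1397 - 120982 = -122379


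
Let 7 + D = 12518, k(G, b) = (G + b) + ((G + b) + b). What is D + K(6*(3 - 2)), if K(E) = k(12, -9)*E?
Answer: 12493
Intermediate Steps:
k(G, b) = 2*G + 3*b (k(G, b) = (G + b) + (G + 2*b) = 2*G + 3*b)
D = 12511 (D = -7 + 12518 = 12511)
K(E) = -3*E (K(E) = (2*12 + 3*(-9))*E = (24 - 27)*E = -3*E)
D + K(6*(3 - 2)) = 12511 - 18*(3 - 2) = 12511 - 18 = 12493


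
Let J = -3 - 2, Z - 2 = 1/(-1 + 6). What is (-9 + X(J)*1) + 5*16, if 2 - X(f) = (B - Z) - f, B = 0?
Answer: 351/5 ≈ 70.200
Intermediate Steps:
Z = 11/5 (Z = 2 + 1/(-1 + 6) = 2 + 1/5 = 2 + ⅕ = 11/5 ≈ 2.2000)
J = -5
X(f) = 21/5 + f (X(f) = 2 - ((0 - 1*11/5) - f) = 2 - ((0 - 11/5) - f) = 2 - (-11/5 - f) = 2 + (11/5 + f) = 21/5 + f)
(-9 + X(J)*1) + 5*16 = (-9 + (21/5 - 5)*1) + 5*16 = (-9 - ⅘*1) + 80 = (-9 - ⅘) + 80 = -49/5 + 80 = 351/5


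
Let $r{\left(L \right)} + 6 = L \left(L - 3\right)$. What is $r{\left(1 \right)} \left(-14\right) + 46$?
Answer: $158$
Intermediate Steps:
$r{\left(L \right)} = -6 + L \left(-3 + L\right)$ ($r{\left(L \right)} = -6 + L \left(L - 3\right) = -6 + L \left(-3 + L\right)$)
$r{\left(1 \right)} \left(-14\right) + 46 = \left(-6 + 1^{2} - 3\right) \left(-14\right) + 46 = \left(-6 + 1 - 3\right) \left(-14\right) + 46 = \left(-8\right) \left(-14\right) + 46 = 112 + 46 = 158$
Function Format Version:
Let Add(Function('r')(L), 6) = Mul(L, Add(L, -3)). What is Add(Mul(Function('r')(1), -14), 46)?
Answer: 158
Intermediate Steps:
Function('r')(L) = Add(-6, Mul(L, Add(-3, L))) (Function('r')(L) = Add(-6, Mul(L, Add(L, -3))) = Add(-6, Mul(L, Add(-3, L))))
Add(Mul(Function('r')(1), -14), 46) = Add(Mul(Add(-6, Pow(1, 2), Mul(-3, 1)), -14), 46) = Add(Mul(Add(-6, 1, -3), -14), 46) = Add(Mul(-8, -14), 46) = Add(112, 46) = 158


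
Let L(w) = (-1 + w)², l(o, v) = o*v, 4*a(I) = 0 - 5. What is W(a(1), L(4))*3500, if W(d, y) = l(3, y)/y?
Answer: 10500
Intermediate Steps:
a(I) = -5/4 (a(I) = (0 - 5)/4 = (¼)*(-5) = -5/4)
W(d, y) = 3 (W(d, y) = (3*y)/y = 3)
W(a(1), L(4))*3500 = 3*3500 = 10500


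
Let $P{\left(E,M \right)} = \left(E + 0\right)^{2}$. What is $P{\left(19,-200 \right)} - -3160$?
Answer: $3521$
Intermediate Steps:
$P{\left(E,M \right)} = E^{2}$
$P{\left(19,-200 \right)} - -3160 = 19^{2} - -3160 = 361 + 3160 = 3521$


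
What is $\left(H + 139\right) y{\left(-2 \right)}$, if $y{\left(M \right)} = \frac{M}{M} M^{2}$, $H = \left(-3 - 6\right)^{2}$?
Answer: $880$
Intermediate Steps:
$H = 81$ ($H = \left(-9\right)^{2} = 81$)
$y{\left(M \right)} = M^{2}$ ($y{\left(M \right)} = 1 M^{2} = M^{2}$)
$\left(H + 139\right) y{\left(-2 \right)} = \left(81 + 139\right) \left(-2\right)^{2} = 220 \cdot 4 = 880$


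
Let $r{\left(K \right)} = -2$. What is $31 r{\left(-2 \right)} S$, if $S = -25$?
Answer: $1550$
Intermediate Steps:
$31 r{\left(-2 \right)} S = 31 \left(-2\right) \left(-25\right) = \left(-62\right) \left(-25\right) = 1550$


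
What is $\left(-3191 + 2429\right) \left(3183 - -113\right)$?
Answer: $-2511552$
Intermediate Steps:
$\left(-3191 + 2429\right) \left(3183 - -113\right) = - 762 \left(3183 + \left(-154 + 267\right)\right) = - 762 \left(3183 + 113\right) = \left(-762\right) 3296 = -2511552$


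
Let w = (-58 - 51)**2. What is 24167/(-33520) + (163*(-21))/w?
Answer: -401867087/398251120 ≈ -1.0091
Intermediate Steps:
w = 11881 (w = (-109)**2 = 11881)
24167/(-33520) + (163*(-21))/w = 24167/(-33520) + (163*(-21))/11881 = 24167*(-1/33520) - 3423*1/11881 = -24167/33520 - 3423/11881 = -401867087/398251120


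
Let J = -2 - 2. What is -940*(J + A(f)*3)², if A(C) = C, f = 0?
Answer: -15040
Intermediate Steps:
J = -4
-940*(J + A(f)*3)² = -940*(-4 + 0*3)² = -940*(-4 + 0)² = -940*(-4)² = -940*16 = -15040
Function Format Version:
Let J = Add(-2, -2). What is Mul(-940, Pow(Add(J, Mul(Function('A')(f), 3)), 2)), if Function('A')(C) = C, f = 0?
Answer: -15040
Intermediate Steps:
J = -4
Mul(-940, Pow(Add(J, Mul(Function('A')(f), 3)), 2)) = Mul(-940, Pow(Add(-4, Mul(0, 3)), 2)) = Mul(-940, Pow(Add(-4, 0), 2)) = Mul(-940, Pow(-4, 2)) = Mul(-940, 16) = -15040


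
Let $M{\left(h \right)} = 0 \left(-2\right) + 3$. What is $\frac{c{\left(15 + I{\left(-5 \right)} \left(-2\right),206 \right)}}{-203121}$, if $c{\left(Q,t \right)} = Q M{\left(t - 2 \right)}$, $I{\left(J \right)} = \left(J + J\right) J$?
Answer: $\frac{85}{67707} \approx 0.0012554$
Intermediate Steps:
$M{\left(h \right)} = 3$ ($M{\left(h \right)} = 0 + 3 = 3$)
$I{\left(J \right)} = 2 J^{2}$ ($I{\left(J \right)} = 2 J J = 2 J^{2}$)
$c{\left(Q,t \right)} = 3 Q$ ($c{\left(Q,t \right)} = Q 3 = 3 Q$)
$\frac{c{\left(15 + I{\left(-5 \right)} \left(-2\right),206 \right)}}{-203121} = \frac{3 \left(15 + 2 \left(-5\right)^{2} \left(-2\right)\right)}{-203121} = 3 \left(15 + 2 \cdot 25 \left(-2\right)\right) \left(- \frac{1}{203121}\right) = 3 \left(15 + 50 \left(-2\right)\right) \left(- \frac{1}{203121}\right) = 3 \left(15 - 100\right) \left(- \frac{1}{203121}\right) = 3 \left(-85\right) \left(- \frac{1}{203121}\right) = \left(-255\right) \left(- \frac{1}{203121}\right) = \frac{85}{67707}$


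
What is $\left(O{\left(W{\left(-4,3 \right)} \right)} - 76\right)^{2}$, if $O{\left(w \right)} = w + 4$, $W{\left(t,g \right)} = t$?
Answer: $5776$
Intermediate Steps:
$O{\left(w \right)} = 4 + w$
$\left(O{\left(W{\left(-4,3 \right)} \right)} - 76\right)^{2} = \left(\left(4 - 4\right) - 76\right)^{2} = \left(0 - 76\right)^{2} = \left(-76\right)^{2} = 5776$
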